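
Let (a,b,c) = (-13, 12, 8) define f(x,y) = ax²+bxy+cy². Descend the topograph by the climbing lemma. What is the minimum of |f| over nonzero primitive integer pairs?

river: ρ → (8,20,-5)
river: ρ → (-5,20,8)
river: ρ → (8,12,-13)
river: ρ → (-13,14,7)
river: ρ → (7,14,-13)
river: ρ → (-13,12,8)
closes: descent 0, river 6
min |a| on river = 5

5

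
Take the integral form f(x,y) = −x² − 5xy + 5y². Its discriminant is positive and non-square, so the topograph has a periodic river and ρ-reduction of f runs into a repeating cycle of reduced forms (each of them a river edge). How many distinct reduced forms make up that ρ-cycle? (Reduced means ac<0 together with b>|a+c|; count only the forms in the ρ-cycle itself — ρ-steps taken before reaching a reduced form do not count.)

D = 45, ⌊√D⌋ = 6
descent: ρ → (5,5,-1)  [lands on river]
river: ρ → (-1,5,5)
ρ-cycle length = 2 (tail of 1 descent step not counted)

2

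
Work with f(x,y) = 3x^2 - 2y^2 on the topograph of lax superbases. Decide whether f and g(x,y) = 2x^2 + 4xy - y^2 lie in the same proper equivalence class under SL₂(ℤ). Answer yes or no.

D₁ = 24, D₂ = 24
river cycle of f (length 2): (-2, 4, 1), (1, 4, -2)
river cycle of g (length 2): (-1, 4, 2), (2, 4, -1)
cycles differ ⇒ inequivalent

no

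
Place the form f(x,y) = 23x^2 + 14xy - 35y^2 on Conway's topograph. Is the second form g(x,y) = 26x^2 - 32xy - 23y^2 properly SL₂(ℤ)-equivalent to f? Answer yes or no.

D₁ = 3416, D₂ = 3416
river cycle of f (length 16): (-35, 56, 2), (2, 56, -35), (-35, 14, 23), (23, 32, -26), (-26, 20, 29), (29, 38, -17), (-17, 30, 37), (37, 44, -10), (-10, 56, 7), (7, 56, -10), … (6 more)
river cycle of g (length 16): (-23, 32, 26), (26, 20, -29), (-29, 38, 17), (17, 30, -37), (-37, 44, 10), (10, 56, -7), (-7, 56, 10), (10, 44, -37), (-37, 30, 17), (17, 38, -29), … (6 more)
cycles differ ⇒ inequivalent

no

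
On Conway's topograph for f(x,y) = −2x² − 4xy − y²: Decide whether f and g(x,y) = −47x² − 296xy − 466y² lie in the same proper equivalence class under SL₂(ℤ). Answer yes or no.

D₁ = 8, D₂ = 8
river cycle of f (length 2): (-1, 2, 1), (1, 2, -1)
river cycle of g (length 2): (-1, 2, 1), (1, 2, -1)
cycles coincide ⇒ equivalent

yes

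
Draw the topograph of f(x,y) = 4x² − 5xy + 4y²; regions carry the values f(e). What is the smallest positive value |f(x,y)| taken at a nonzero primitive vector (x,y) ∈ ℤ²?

translate: b→3 (≡-5 mod 8), so (4,-5,4)→(4,3,3)
flip: (4,3,3)→(3,-3,4)
translate: b→3 (≡-3 mod 6), so (3,-3,4)→(3,3,4)
reduced (well bottom): (3,3,4) with a≤c, −a<b≤a
well minimum = a = 3

3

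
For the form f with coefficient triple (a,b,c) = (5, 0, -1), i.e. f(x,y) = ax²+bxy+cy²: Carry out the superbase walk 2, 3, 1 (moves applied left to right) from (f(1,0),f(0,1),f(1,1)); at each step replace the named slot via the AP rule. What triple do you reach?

start (5,-1,4) = (f(1,0),f(0,1),f(1,1))
replace slot 2: 2·(5+4) − (-1) = 19 → (5,19,4)
replace slot 3: 2·(5+19) − 4 = 44 → (5,19,44)
replace slot 1: 2·(19+44) − 5 = 121 → (121,19,44)

121,19,44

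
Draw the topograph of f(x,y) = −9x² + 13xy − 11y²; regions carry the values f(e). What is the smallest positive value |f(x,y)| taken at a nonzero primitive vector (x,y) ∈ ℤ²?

translate: b→5 (≡-13 mod 18), so (9,-13,11)→(9,5,7)
flip: (9,5,7)→(7,-5,9)
reduced (well bottom): (7,-5,9) with a≤c, −a<b≤a
well minimum |f| = |-7| = 7 (negative-definite)

7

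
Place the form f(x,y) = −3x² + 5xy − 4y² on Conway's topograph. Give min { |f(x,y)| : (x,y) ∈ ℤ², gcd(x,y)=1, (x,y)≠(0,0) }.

translate: b→1 (≡-5 mod 6), so (3,-5,4)→(3,1,2)
flip: (3,1,2)→(2,-1,3)
reduced (well bottom): (2,-1,3) with a≤c, −a<b≤a
well minimum |f| = |-2| = 2 (negative-definite)

2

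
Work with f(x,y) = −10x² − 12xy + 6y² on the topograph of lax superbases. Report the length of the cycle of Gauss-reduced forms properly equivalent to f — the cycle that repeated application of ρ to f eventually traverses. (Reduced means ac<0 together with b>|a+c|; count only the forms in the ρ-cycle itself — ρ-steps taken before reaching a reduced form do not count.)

D = 384, ⌊√D⌋ = 19
descent: ρ → (6,12,-10)  [lands on river]
river: ρ → (-10,8,8)
river: ρ → (8,8,-10)
river: ρ → (-10,12,6)
ρ-cycle length = 4 (tail of 1 descent step not counted)

4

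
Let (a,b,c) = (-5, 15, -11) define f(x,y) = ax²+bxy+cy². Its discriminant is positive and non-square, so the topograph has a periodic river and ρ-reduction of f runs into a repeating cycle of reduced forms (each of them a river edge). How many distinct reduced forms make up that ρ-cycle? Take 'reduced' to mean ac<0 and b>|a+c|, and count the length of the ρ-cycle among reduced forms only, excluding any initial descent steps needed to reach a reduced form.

D = 5, ⌊√D⌋ = 2
descent: ρ → (-11,7,-1)
descent: ρ → (-1,1,1)  [lands on river]
river: ρ → (1,1,-1)
ρ-cycle length = 2 (tail of 2 descent steps not counted)

2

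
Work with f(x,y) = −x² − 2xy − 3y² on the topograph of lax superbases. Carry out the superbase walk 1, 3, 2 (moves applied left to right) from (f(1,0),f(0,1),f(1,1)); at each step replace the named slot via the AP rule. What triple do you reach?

start (-1,-3,-6) = (f(1,0),f(0,1),f(1,1))
replace slot 1: 2·((-3)+(-6)) − (-1) = -17 → (-17,-3,-6)
replace slot 3: 2·((-17)+(-3)) − (-6) = -34 → (-17,-3,-34)
replace slot 2: 2·((-17)+(-34)) − (-3) = -99 → (-17,-99,-34)

-17,-99,-34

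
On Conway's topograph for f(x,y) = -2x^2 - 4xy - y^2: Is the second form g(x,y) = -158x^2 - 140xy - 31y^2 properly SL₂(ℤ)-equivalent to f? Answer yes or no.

D₁ = 8, D₂ = 8
river cycle of f (length 2): (-1, 2, 1), (1, 2, -1)
river cycle of g (length 2): (1, 2, -1), (-1, 2, 1)
cycles coincide ⇒ equivalent

yes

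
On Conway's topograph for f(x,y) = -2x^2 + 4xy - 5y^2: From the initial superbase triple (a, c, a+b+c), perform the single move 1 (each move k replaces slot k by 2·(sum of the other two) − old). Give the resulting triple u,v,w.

start (-2,-5,-3) = (f(1,0),f(0,1),f(1,1))
replace slot 1: 2·((-5)+(-3)) − (-2) = -14 → (-14,-5,-3)

-14,-5,-3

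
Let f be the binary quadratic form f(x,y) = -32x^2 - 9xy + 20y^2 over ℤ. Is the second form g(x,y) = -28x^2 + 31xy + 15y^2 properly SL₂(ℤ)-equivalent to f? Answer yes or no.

D₁ = 2641, D₂ = 2641
river cycle of f (length 82): (20, 49, -3), (-3, 47, 36), (36, 25, -14), (-14, 31, 30), (30, 29, -15), (-15, 31, 28), (28, 25, -18), (-18, 47, 6), (6, 49, -10), (-10, 51, 1), … (72 more)
river cycle of g (length 82): (15, 29, -30), (-30, 31, 14), (14, 25, -36), (-36, 47, 3), (3, 49, -20), (-20, 31, 21), (21, 11, -30), (-30, 49, 2), (2, 51, -5), (-5, 49, 12), … (72 more)
cycles differ ⇒ inequivalent

no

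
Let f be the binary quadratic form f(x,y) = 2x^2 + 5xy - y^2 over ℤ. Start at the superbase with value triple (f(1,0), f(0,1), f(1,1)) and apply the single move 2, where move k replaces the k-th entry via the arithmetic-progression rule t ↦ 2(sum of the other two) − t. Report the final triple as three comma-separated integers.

start (2,-1,6) = (f(1,0),f(0,1),f(1,1))
replace slot 2: 2·(2+6) − (-1) = 17 → (2,17,6)

2,17,6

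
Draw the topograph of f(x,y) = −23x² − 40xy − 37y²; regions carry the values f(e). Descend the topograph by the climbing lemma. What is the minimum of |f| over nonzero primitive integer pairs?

translate: b→-6 (≡40 mod 46), so (23,40,37)→(23,-6,20)
flip: (23,-6,20)→(20,6,23)
reduced (well bottom): (20,6,23) with a≤c, −a<b≤a
well minimum |f| = |-20| = 20 (negative-definite)

20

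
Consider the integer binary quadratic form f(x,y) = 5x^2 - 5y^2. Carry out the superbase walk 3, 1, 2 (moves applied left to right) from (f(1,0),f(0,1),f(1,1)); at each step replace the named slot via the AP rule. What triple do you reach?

start (5,-5,0) = (f(1,0),f(0,1),f(1,1))
replace slot 3: 2·(5+(-5)) − 0 = 0 → (5,-5,0)
replace slot 1: 2·((-5)+0) − 5 = -15 → (-15,-5,0)
replace slot 2: 2·((-15)+0) − (-5) = -25 → (-15,-25,0)

-15,-25,0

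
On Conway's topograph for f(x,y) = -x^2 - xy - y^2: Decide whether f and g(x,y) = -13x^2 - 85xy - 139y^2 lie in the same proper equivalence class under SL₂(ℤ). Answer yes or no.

D₁ = -3, D₂ = -3
f is negative-definite; reduce −f:
−f: reduced (well bottom): (1,1,1) with a≤c, −a<b≤a
flip sign back: reduced form of f is (-1,-1,-1)
g is negative-definite; reduce −g:
−g: translate: b→7 (≡85 mod 26), so (13,85,139)→(13,7,1)
−g: flip: (13,7,1)→(1,-7,13)
−g: translate: b→1 (≡-7 mod 2), so (1,-7,13)→(1,1,1)
−g: reduced (well bottom): (1,1,1) with a≤c, −a<b≤a
flip sign back: reduced form of g is (-1,-1,-1)
reduced forms (-1, -1, -1) vs (-1, -1, -1) ⇒ equivalent

yes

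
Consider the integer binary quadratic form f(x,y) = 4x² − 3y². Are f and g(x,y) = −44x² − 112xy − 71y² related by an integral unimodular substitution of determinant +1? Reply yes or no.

D₁ = 48, D₂ = 48
river cycle of f (length 2): (-3, 6, 1), (1, 6, -3)
river cycle of g (length 2): (-3, 6, 1), (1, 6, -3)
cycles coincide ⇒ equivalent

yes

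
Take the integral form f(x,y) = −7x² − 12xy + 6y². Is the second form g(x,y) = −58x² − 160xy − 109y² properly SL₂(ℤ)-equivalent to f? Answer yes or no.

D₁ = 312, D₂ = 312
river cycle of f (length 4): (6, 12, -7), (-7, 16, 2), (2, 16, -7), (-7, 12, 6)
river cycle of g (length 4): (-7, 16, 2), (2, 16, -7), (-7, 12, 6), (6, 12, -7)
cycles coincide ⇒ equivalent

yes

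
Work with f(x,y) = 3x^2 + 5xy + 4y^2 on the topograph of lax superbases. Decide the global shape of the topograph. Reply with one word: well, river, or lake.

D = b²−4ac = 5² − 4·3·4 = -23
D < 0 ⇒ definite ⇒ every region one sign ⇒ single well

well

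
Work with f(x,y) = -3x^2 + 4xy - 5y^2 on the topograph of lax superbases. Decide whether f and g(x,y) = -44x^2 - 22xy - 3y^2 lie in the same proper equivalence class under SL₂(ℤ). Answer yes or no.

D₁ = -44, D₂ = -44
f is negative-definite; reduce −f:
−f: translate: b→2 (≡-4 mod 6), so (3,-4,5)→(3,2,4)
−f: reduced (well bottom): (3,2,4) with a≤c, −a<b≤a
flip sign back: reduced form of f is (-3,-2,-4)
g is negative-definite; reduce −g:
−g: flip: (44,22,3)→(3,-22,44)
−g: translate: b→2 (≡-22 mod 6), so (3,-22,44)→(3,2,4)
−g: reduced (well bottom): (3,2,4) with a≤c, −a<b≤a
flip sign back: reduced form of g is (-3,-2,-4)
reduced forms (-3, -2, -4) vs (-3, -2, -4) ⇒ equivalent

yes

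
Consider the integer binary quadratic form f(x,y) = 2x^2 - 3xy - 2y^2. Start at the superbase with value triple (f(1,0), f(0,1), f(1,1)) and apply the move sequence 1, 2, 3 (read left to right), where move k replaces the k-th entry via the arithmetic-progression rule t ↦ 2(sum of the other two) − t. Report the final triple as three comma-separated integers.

start (2,-2,-3) = (f(1,0),f(0,1),f(1,1))
replace slot 1: 2·((-2)+(-3)) − 2 = -12 → (-12,-2,-3)
replace slot 2: 2·((-12)+(-3)) − (-2) = -28 → (-12,-28,-3)
replace slot 3: 2·((-12)+(-28)) − (-3) = -77 → (-12,-28,-77)

-12,-28,-77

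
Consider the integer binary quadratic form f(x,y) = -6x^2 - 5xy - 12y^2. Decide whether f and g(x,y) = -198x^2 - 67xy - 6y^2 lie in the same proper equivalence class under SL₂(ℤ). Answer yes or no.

D₁ = -263, D₂ = -263
f is negative-definite; reduce −f:
−f: reduced (well bottom): (6,5,12) with a≤c, −a<b≤a
flip sign back: reduced form of f is (-6,-5,-12)
g is negative-definite; reduce −g:
−g: flip: (198,67,6)→(6,-67,198)
−g: translate: b→5 (≡-67 mod 12), so (6,-67,198)→(6,5,12)
−g: reduced (well bottom): (6,5,12) with a≤c, −a<b≤a
flip sign back: reduced form of g is (-6,-5,-12)
reduced forms (-6, -5, -12) vs (-6, -5, -12) ⇒ equivalent

yes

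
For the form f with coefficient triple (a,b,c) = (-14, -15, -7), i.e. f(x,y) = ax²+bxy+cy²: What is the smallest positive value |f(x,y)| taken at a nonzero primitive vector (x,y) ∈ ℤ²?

translate: b→-13 (≡15 mod 28), so (14,15,7)→(14,-13,6)
flip: (14,-13,6)→(6,13,14)
translate: b→1 (≡13 mod 12), so (6,13,14)→(6,1,7)
reduced (well bottom): (6,1,7) with a≤c, −a<b≤a
well minimum |f| = |-6| = 6 (negative-definite)

6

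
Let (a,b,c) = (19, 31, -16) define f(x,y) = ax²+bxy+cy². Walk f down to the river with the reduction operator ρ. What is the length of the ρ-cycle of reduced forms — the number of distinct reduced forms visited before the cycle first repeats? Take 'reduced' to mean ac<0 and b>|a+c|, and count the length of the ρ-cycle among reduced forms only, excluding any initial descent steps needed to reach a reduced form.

D = 2177, ⌊√D⌋ = 46
river: ρ → (-16,33,17)
river: ρ → (17,35,-14)
river: ρ → (-14,21,31)
river: ρ → (31,41,-4)
river: ρ → (-4,39,41)
river: ρ → (41,43,-2)
river: ρ → (-2,45,19)
river: ρ → (19,31,-16)
ρ-cycle length = 8 (tail of 0 descent steps not counted)

8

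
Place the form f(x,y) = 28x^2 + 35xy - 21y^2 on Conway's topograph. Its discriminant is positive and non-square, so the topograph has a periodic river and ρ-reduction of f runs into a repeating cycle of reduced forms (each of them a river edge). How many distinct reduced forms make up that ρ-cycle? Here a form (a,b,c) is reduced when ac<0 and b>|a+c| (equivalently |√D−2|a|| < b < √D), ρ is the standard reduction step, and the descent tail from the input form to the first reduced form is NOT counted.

D = 3577, ⌊√D⌋ = 59
river: ρ → (-21,49,14)
river: ρ → (14,35,-42)
river: ρ → (-42,49,7)
river: ρ → (7,49,-42)
river: ρ → (-42,35,14)
river: ρ → (14,49,-21)
river: ρ → (-21,35,28)
river: ρ → (28,21,-28)
river: ρ → (-28,35,21)
river: ρ → (21,49,-14)
river: ρ → (-14,35,42)
river: ρ → (42,49,-7)
river: ρ → (-7,49,42)
river: ρ → (42,35,-14)
river: ρ → (-14,49,21)
river: ρ → (21,35,-28)
river: ρ → (-28,21,28)
river: ρ → (28,35,-21)
ρ-cycle length = 18 (tail of 0 descent steps not counted)

18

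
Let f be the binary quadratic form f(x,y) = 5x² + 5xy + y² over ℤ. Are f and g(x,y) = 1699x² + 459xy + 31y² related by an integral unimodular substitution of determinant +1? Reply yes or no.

D₁ = 5, D₂ = 5
river cycle of f (length 2): (1, 1, -1), (-1, 1, 1)
river cycle of g (length 2): (1, 1, -1), (-1, 1, 1)
cycles coincide ⇒ equivalent

yes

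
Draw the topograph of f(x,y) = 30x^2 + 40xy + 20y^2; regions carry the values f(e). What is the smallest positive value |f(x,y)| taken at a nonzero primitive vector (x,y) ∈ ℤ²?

translate: b→-20 (≡40 mod 60), so (30,40,20)→(30,-20,10)
flip: (30,-20,10)→(10,20,30)
translate: b→0 (≡20 mod 20), so (10,20,30)→(10,0,20)
reduced (well bottom): (10,0,20) with a≤c, −a<b≤a
well minimum = a = 10

10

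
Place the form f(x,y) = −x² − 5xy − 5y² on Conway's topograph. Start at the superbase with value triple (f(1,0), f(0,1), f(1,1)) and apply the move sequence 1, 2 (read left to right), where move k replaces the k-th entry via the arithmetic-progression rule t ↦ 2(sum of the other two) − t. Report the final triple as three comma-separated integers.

start (-1,-5,-11) = (f(1,0),f(0,1),f(1,1))
replace slot 1: 2·((-5)+(-11)) − (-1) = -31 → (-31,-5,-11)
replace slot 2: 2·((-31)+(-11)) − (-5) = -79 → (-31,-79,-11)

-31,-79,-11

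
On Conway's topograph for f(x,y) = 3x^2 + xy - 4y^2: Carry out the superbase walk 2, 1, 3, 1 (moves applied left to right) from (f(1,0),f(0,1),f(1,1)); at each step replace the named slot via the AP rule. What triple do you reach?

start (3,-4,0) = (f(1,0),f(0,1),f(1,1))
replace slot 2: 2·(3+0) − (-4) = 10 → (3,10,0)
replace slot 1: 2·(10+0) − 3 = 17 → (17,10,0)
replace slot 3: 2·(17+10) − 0 = 54 → (17,10,54)
replace slot 1: 2·(10+54) − 17 = 111 → (111,10,54)

111,10,54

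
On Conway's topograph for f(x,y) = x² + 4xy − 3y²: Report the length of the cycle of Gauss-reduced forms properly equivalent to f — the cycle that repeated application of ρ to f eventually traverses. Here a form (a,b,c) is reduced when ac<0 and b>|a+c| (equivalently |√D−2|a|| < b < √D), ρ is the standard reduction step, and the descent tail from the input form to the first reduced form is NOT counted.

D = 28, ⌊√D⌋ = 5
river: ρ → (-3,2,2)
river: ρ → (2,2,-3)
river: ρ → (-3,4,1)
river: ρ → (1,4,-3)
ρ-cycle length = 4 (tail of 0 descent steps not counted)

4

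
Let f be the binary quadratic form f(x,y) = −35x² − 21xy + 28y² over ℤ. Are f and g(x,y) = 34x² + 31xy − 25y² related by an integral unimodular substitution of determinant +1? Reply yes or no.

D₁ = 4361, D₂ = 4361
river cycle of f (length 14): (28, 21, -35), (-35, 49, 14), (14, 63, -7), (-7, 63, 14), (14, 49, -35), (-35, 21, 28), (28, 35, -28), (-28, 21, 35), (35, 49, -14), (-14, 63, 7), … (4 more)
river cycle of g (length 48): (-25, 19, 40), (40, 61, -4), (-4, 59, 55), (55, 51, -8), (-8, 61, 20), (20, 59, -11), (-11, 51, 40), (40, 29, -22), (-22, 59, 10), (10, 61, -16), … (38 more)
cycles differ ⇒ inequivalent

no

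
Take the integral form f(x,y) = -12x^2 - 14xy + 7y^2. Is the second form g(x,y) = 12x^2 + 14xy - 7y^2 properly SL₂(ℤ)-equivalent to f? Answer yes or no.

D₁ = 532, D₂ = 532
river cycle of f (length 16): (7, 14, -12), (-12, 10, 9), (9, 8, -13), (-13, 18, 4), (4, 22, -3), (-3, 20, 11), (11, 2, -12), (-12, 22, 1), (1, 22, -12), (-12, 2, 11), … (6 more)
river cycle of g (length 16): (-7, 14, 12), (12, 10, -9), (-9, 8, 13), (13, 18, -4), (-4, 22, 3), (3, 20, -11), (-11, 2, 12), (12, 22, -1), (-1, 22, 12), (12, 2, -11), … (6 more)
cycles differ ⇒ inequivalent

no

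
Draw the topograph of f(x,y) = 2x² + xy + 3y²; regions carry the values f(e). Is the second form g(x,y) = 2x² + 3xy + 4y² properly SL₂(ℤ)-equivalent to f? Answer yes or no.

D₁ = -23, D₂ = -23
f: reduced (well bottom): (2,1,3) with a≤c, −a<b≤a
g: translate: b→-1 (≡3 mod 4), so (2,3,4)→(2,-1,3)
g: reduced (well bottom): (2,-1,3) with a≤c, −a<b≤a
reduced forms (2, 1, 3) vs (2, -1, 3) ⇒ inequivalent

no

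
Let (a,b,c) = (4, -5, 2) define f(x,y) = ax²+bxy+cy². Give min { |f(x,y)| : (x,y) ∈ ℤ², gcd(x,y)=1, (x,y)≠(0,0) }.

translate: b→3 (≡-5 mod 8), so (4,-5,2)→(4,3,1)
flip: (4,3,1)→(1,-3,4)
translate: b→1 (≡-3 mod 2), so (1,-3,4)→(1,1,2)
reduced (well bottom): (1,1,2) with a≤c, −a<b≤a
well minimum = a = 1

1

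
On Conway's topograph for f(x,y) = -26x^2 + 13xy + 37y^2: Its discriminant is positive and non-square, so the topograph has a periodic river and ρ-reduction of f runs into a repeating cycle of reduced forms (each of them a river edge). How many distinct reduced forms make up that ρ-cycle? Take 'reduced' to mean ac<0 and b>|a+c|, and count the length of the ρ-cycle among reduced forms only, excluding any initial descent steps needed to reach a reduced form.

D = 4017, ⌊√D⌋ = 63
river: ρ → (37,61,-2)
river: ρ → (-2,63,6)
river: ρ → (6,57,-32)
river: ρ → (-32,7,31)
river: ρ → (31,55,-8)
river: ρ → (-8,57,24)
river: ρ → (24,39,-26)
river: ρ → (-26,13,37)
ρ-cycle length = 8 (tail of 0 descent steps not counted)

8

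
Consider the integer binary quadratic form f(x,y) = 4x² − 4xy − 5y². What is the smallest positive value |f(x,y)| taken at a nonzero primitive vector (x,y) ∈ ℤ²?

descent: ρ → (-5,4,4)  [lands on river]
river: ρ → (4,4,-5)
river: ρ → (-5,6,3)
river: ρ → (3,6,-5)
closes: descent 1, river 4
min |a| on river = 3

3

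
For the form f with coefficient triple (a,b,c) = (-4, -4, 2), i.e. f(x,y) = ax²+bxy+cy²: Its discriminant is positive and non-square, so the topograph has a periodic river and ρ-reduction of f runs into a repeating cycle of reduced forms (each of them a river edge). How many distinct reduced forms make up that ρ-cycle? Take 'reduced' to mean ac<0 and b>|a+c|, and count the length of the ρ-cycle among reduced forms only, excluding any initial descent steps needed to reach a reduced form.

D = 48, ⌊√D⌋ = 6
descent: ρ → (2,4,-4)  [lands on river]
river: ρ → (-4,4,2)
ρ-cycle length = 2 (tail of 1 descent step not counted)

2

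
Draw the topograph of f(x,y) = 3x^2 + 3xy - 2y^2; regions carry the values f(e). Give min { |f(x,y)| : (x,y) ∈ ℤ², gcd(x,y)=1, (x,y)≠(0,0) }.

river: ρ → (-2,5,1)
river: ρ → (1,5,-2)
river: ρ → (-2,3,3)
river: ρ → (3,3,-2)
closes: descent 0, river 4
min |a| on river = 1

1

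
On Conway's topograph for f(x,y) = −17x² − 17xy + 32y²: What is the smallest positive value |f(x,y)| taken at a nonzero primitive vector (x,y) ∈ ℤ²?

descent: ρ → (32,17,-17)  [lands on river]
river: ρ → (-17,17,32)
river: ρ → (32,47,-2)
river: ρ → (-2,49,8)
river: ρ → (8,47,-8)
river: ρ → (-8,49,2)
river: ρ → (2,47,-32)
river: ρ → (-32,17,17)
river: ρ → (17,17,-32)
river: ρ → (-32,47,2)
river: ρ → (2,49,-8)
river: ρ → (-8,47,8)
river: ρ → (8,49,-2)
river: ρ → (-2,47,32)
closes: descent 1, river 14
min |a| on river = 2

2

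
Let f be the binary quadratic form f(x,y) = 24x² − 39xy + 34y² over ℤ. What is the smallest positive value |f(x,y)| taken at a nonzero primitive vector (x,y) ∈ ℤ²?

translate: b→9 (≡-39 mod 48), so (24,-39,34)→(24,9,19)
flip: (24,9,19)→(19,-9,24)
reduced (well bottom): (19,-9,24) with a≤c, −a<b≤a
well minimum = a = 19

19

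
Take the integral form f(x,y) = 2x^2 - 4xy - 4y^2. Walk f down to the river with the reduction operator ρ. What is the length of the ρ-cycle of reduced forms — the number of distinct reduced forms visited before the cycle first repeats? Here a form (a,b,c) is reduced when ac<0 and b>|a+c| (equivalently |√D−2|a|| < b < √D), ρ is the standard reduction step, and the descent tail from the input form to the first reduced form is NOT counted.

D = 48, ⌊√D⌋ = 6
descent: ρ → (-4,4,2)  [lands on river]
river: ρ → (2,4,-4)
ρ-cycle length = 2 (tail of 1 descent step not counted)

2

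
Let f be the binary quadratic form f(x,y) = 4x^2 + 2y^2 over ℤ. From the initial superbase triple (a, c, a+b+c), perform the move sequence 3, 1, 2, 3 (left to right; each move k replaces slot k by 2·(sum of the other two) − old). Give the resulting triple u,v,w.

start (4,2,6) = (f(1,0),f(0,1),f(1,1))
replace slot 3: 2·(4+2) − 6 = 6 → (4,2,6)
replace slot 1: 2·(2+6) − 4 = 12 → (12,2,6)
replace slot 2: 2·(12+6) − 2 = 34 → (12,34,6)
replace slot 3: 2·(12+34) − 6 = 86 → (12,34,86)

12,34,86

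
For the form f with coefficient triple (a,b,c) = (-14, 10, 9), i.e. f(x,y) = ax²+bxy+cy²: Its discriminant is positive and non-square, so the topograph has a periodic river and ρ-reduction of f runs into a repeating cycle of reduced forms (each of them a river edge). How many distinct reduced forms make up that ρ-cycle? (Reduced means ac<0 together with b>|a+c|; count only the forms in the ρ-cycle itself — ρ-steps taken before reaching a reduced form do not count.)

D = 604, ⌊√D⌋ = 24
river: ρ → (9,8,-15)
river: ρ → (-15,22,2)
river: ρ → (2,22,-15)
river: ρ → (-15,8,9)
river: ρ → (9,10,-14)
river: ρ → (-14,18,5)
river: ρ → (5,22,-6)
river: ρ → (-6,14,17)
river: ρ → (17,20,-3)
river: ρ → (-3,22,10)
river: ρ → (10,18,-7)
river: ρ → (-7,24,1)
river: ρ → (1,24,-7)
river: ρ → (-7,18,10)
river: ρ → (10,22,-3)
river: ρ → (-3,20,17)
river: ρ → (17,14,-6)
river: ρ → (-6,22,5)
river: ρ → (5,18,-14)
river: ρ → (-14,10,9)
ρ-cycle length = 20 (tail of 0 descent steps not counted)

20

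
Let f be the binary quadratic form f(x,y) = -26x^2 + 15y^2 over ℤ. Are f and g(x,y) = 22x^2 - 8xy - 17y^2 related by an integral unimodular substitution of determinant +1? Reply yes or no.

D₁ = 1560, D₂ = 1560
river cycle of f (length 4): (15, 30, -11), (-11, 36, 6), (6, 36, -11), (-11, 30, 15)
river cycle of g (length 6): (-17, 8, 22), (22, 36, -3), (-3, 36, 22), (22, 8, -17), (-17, 26, 13), (13, 26, -17)
cycles differ ⇒ inequivalent

no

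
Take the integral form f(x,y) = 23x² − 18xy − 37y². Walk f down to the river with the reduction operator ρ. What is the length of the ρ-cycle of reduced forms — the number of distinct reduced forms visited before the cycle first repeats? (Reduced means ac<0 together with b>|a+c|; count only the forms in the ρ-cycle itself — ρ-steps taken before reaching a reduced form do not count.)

D = 3728, ⌊√D⌋ = 61
descent: ρ → (-37,18,23)  [lands on river]
river: ρ → (23,28,-32)
river: ρ → (-32,36,19)
river: ρ → (19,40,-28)
river: ρ → (-28,16,31)
river: ρ → (31,46,-13)
river: ρ → (-13,58,7)
river: ρ → (7,54,-29)
river: ρ → (-29,4,32)
river: ρ → (32,60,-1)
river: ρ → (-1,60,32)
river: ρ → (32,4,-29)
river: ρ → (-29,54,7)
river: ρ → (7,58,-13)
river: ρ → (-13,46,31)
river: ρ → (31,16,-28)
river: ρ → (-28,40,19)
river: ρ → (19,36,-32)
river: ρ → (-32,28,23)
river: ρ → (23,18,-37)
river: ρ → (-37,56,4)
river: ρ → (4,56,-37)
ρ-cycle length = 22 (tail of 1 descent step not counted)

22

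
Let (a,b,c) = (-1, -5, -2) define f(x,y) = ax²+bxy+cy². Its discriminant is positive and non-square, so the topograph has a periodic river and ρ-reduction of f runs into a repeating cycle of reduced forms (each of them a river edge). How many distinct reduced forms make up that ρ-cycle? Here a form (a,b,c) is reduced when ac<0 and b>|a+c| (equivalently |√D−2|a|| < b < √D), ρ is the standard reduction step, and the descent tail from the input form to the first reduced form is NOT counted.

D = 17, ⌊√D⌋ = 4
descent: ρ → (-2,1,2)  [lands on river]
river: ρ → (2,3,-1)
river: ρ → (-1,3,2)
river: ρ → (2,1,-2)
river: ρ → (-2,3,1)
river: ρ → (1,3,-2)
ρ-cycle length = 6 (tail of 1 descent step not counted)

6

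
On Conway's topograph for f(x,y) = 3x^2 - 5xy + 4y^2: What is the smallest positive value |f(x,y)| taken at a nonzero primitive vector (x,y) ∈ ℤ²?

translate: b→1 (≡-5 mod 6), so (3,-5,4)→(3,1,2)
flip: (3,1,2)→(2,-1,3)
reduced (well bottom): (2,-1,3) with a≤c, −a<b≤a
well minimum = a = 2

2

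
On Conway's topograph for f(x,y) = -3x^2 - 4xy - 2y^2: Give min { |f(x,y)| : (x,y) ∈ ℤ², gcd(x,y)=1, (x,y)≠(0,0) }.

translate: b→-2 (≡4 mod 6), so (3,4,2)→(3,-2,1)
flip: (3,-2,1)→(1,2,3)
translate: b→0 (≡2 mod 2), so (1,2,3)→(1,0,2)
reduced (well bottom): (1,0,2) with a≤c, −a<b≤a
well minimum |f| = |-1| = 1 (negative-definite)

1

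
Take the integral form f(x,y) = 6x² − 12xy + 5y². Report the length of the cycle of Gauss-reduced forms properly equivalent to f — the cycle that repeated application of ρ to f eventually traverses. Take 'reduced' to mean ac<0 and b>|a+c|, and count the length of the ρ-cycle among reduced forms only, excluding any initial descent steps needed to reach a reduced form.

D = 24, ⌊√D⌋ = 4
descent: ρ → (5,2,-1)
descent: ρ → (-1,4,2)  [lands on river]
river: ρ → (2,4,-1)
ρ-cycle length = 2 (tail of 2 descent steps not counted)

2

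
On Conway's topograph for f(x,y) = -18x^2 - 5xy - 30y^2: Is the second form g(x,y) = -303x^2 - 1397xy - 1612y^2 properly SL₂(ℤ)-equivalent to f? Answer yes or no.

D₁ = -2135, D₂ = -2135
f is negative-definite; reduce −f:
−f: reduced (well bottom): (18,5,30) with a≤c, −a<b≤a
flip sign back: reduced form of f is (-18,-5,-30)
g is negative-definite; reduce −g:
−g: translate: b→185 (≡1397 mod 606), so (303,1397,1612)→(303,185,30)
−g: flip: (303,185,30)→(30,-185,303)
−g: translate: b→-5 (≡-185 mod 60), so (30,-185,303)→(30,-5,18)
−g: flip: (30,-5,18)→(18,5,30)
−g: reduced (well bottom): (18,5,30) with a≤c, −a<b≤a
flip sign back: reduced form of g is (-18,-5,-30)
reduced forms (-18, -5, -30) vs (-18, -5, -30) ⇒ equivalent

yes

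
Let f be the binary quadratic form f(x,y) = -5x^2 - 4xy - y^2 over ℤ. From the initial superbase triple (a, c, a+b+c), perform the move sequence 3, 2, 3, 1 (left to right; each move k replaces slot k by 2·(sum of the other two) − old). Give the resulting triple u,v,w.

start (-5,-1,-10) = (f(1,0),f(0,1),f(1,1))
replace slot 3: 2·((-5)+(-1)) − (-10) = -2 → (-5,-1,-2)
replace slot 2: 2·((-5)+(-2)) − (-1) = -13 → (-5,-13,-2)
replace slot 3: 2·((-5)+(-13)) − (-2) = -34 → (-5,-13,-34)
replace slot 1: 2·((-13)+(-34)) − (-5) = -89 → (-89,-13,-34)

-89,-13,-34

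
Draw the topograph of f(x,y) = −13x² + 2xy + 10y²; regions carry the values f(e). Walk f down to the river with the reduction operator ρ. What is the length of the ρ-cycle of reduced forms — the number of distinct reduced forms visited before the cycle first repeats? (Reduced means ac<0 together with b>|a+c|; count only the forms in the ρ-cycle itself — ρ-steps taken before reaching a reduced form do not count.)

D = 524, ⌊√D⌋ = 22
descent: ρ → (10,18,-5)  [lands on river]
river: ρ → (-5,22,2)
river: ρ → (2,22,-5)
river: ρ → (-5,18,10)
river: ρ → (10,22,-1)
river: ρ → (-1,22,10)
ρ-cycle length = 6 (tail of 1 descent step not counted)

6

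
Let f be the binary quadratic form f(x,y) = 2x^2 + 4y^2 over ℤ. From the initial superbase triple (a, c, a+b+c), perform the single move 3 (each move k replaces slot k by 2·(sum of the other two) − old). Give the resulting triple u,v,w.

start (2,4,6) = (f(1,0),f(0,1),f(1,1))
replace slot 3: 2·(2+4) − 6 = 6 → (2,4,6)

2,4,6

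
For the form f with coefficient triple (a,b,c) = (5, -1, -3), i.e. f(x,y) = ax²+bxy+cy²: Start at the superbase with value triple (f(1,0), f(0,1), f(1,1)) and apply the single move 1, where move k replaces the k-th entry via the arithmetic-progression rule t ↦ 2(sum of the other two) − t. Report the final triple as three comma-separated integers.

start (5,-3,1) = (f(1,0),f(0,1),f(1,1))
replace slot 1: 2·((-3)+1) − 5 = -9 → (-9,-3,1)

-9,-3,1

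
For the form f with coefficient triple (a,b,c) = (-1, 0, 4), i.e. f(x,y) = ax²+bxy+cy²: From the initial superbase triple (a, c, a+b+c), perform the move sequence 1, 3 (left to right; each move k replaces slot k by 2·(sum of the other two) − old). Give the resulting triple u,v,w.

start (-1,4,3) = (f(1,0),f(0,1),f(1,1))
replace slot 1: 2·(4+3) − (-1) = 15 → (15,4,3)
replace slot 3: 2·(15+4) − 3 = 35 → (15,4,35)

15,4,35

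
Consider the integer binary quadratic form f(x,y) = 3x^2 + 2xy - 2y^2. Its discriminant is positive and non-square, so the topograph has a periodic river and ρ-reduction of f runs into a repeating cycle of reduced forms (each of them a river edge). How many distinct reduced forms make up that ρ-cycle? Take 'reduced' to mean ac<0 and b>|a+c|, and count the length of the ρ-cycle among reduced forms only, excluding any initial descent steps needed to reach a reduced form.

D = 28, ⌊√D⌋ = 5
river: ρ → (-2,2,3)
river: ρ → (3,4,-1)
river: ρ → (-1,4,3)
river: ρ → (3,2,-2)
ρ-cycle length = 4 (tail of 0 descent steps not counted)

4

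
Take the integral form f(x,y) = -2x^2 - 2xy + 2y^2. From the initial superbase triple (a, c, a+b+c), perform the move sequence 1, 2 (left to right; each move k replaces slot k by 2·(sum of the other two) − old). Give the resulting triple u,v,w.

start (-2,2,-2) = (f(1,0),f(0,1),f(1,1))
replace slot 1: 2·(2+(-2)) − (-2) = 2 → (2,2,-2)
replace slot 2: 2·(2+(-2)) − 2 = -2 → (2,-2,-2)

2,-2,-2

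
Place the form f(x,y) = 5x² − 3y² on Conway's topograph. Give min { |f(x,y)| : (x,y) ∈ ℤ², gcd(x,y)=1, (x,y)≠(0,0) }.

descent: ρ → (-3,6,2)  [lands on river]
river: ρ → (2,6,-3)
closes: descent 1, river 2
min |a| on river = 2

2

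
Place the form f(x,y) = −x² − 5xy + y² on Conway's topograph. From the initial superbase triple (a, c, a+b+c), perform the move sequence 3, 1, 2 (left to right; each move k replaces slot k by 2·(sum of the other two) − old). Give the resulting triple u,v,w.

start (-1,1,-5) = (f(1,0),f(0,1),f(1,1))
replace slot 3: 2·((-1)+1) − (-5) = 5 → (-1,1,5)
replace slot 1: 2·(1+5) − (-1) = 13 → (13,1,5)
replace slot 2: 2·(13+5) − 1 = 35 → (13,35,5)

13,35,5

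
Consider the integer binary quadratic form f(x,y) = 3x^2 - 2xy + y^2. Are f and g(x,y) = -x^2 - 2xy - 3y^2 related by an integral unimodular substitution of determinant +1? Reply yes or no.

D₁ = -8, D₂ = -8
f: flip: (3,-2,1)→(1,2,3)
f: translate: b→0 (≡2 mod 2), so (1,2,3)→(1,0,2)
f: reduced (well bottom): (1,0,2) with a≤c, −a<b≤a
g is negative-definite; reduce −g:
−g: translate: b→0 (≡2 mod 2), so (1,2,3)→(1,0,2)
−g: reduced (well bottom): (1,0,2) with a≤c, −a<b≤a
flip sign back: reduced form of g is (-1,0,-2)
reduced forms (1, 0, 2) vs (-1, 0, -2) ⇒ inequivalent

no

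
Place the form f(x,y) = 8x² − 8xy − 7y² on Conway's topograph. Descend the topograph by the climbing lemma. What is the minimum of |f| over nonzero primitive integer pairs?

descent: ρ → (-7,8,8)  [lands on river]
river: ρ → (8,8,-7)
river: ρ → (-7,6,9)
river: ρ → (9,12,-4)
river: ρ → (-4,12,9)
river: ρ → (9,6,-7)
closes: descent 1, river 6
min |a| on river = 4

4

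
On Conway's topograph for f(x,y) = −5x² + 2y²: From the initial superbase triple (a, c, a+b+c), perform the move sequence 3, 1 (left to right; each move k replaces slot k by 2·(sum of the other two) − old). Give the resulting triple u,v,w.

start (-5,2,-3) = (f(1,0),f(0,1),f(1,1))
replace slot 3: 2·((-5)+2) − (-3) = -3 → (-5,2,-3)
replace slot 1: 2·(2+(-3)) − (-5) = 3 → (3,2,-3)

3,2,-3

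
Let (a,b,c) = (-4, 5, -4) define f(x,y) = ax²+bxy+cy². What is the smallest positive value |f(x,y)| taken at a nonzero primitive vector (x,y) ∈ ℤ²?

translate: b→3 (≡-5 mod 8), so (4,-5,4)→(4,3,3)
flip: (4,3,3)→(3,-3,4)
translate: b→3 (≡-3 mod 6), so (3,-3,4)→(3,3,4)
reduced (well bottom): (3,3,4) with a≤c, −a<b≤a
well minimum |f| = |-3| = 3 (negative-definite)

3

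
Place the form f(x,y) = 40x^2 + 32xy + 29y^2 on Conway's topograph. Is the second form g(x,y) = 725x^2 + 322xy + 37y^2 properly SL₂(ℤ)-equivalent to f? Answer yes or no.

D₁ = -3616, D₂ = -3616
f: flip: (40,32,29)→(29,-32,40)
f: translate: b→26 (≡-32 mod 58), so (29,-32,40)→(29,26,37)
f: reduced (well bottom): (29,26,37) with a≤c, −a<b≤a
g: flip: (725,322,37)→(37,-322,725)
g: translate: b→-26 (≡-322 mod 74), so (37,-322,725)→(37,-26,29)
g: flip: (37,-26,29)→(29,26,37)
g: reduced (well bottom): (29,26,37) with a≤c, −a<b≤a
reduced forms (29, 26, 37) vs (29, 26, 37) ⇒ equivalent

yes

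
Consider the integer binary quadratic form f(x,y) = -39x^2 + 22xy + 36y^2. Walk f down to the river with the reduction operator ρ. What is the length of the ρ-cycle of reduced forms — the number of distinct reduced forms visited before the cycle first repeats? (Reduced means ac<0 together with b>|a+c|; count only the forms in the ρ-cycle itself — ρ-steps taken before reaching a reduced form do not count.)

D = 6100, ⌊√D⌋ = 78
river: ρ → (36,50,-25)
river: ρ → (-25,50,36)
river: ρ → (36,22,-39)
river: ρ → (-39,56,19)
river: ρ → (19,58,-36)
river: ρ → (-36,14,41)
river: ρ → (41,68,-9)
river: ρ → (-9,76,9)
river: ρ → (9,68,-41)
river: ρ → (-41,14,36)
river: ρ → (36,58,-19)
river: ρ → (-19,56,39)
river: ρ → (39,22,-36)
river: ρ → (-36,50,25)
river: ρ → (25,50,-36)
river: ρ → (-36,22,39)
river: ρ → (39,56,-19)
river: ρ → (-19,58,36)
river: ρ → (36,14,-41)
river: ρ → (-41,68,9)
river: ρ → (9,76,-9)
river: ρ → (-9,68,41)
river: ρ → (41,14,-36)
river: ρ → (-36,58,19)
river: ρ → (19,56,-39)
river: ρ → (-39,22,36)
ρ-cycle length = 26 (tail of 0 descent steps not counted)

26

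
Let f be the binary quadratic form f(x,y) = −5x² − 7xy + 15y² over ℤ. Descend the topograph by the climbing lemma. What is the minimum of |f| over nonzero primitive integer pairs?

descent: ρ → (15,7,-5)
descent: ρ → (-5,13,9)  [lands on river]
river: ρ → (9,5,-9)
river: ρ → (-9,13,5)
river: ρ → (5,17,-3)
river: ρ → (-3,13,15)
river: ρ → (15,17,-1)
river: ρ → (-1,17,15)
river: ρ → (15,13,-3)
river: ρ → (-3,17,5)
river: ρ → (5,13,-9)
river: ρ → (-9,5,9)
river: ρ → (9,13,-5)
river: ρ → (-5,17,3)
river: ρ → (3,13,-15)
river: ρ → (-15,17,1)
river: ρ → (1,17,-15)
river: ρ → (-15,13,3)
river: ρ → (3,17,-5)
closes: descent 2, river 18
min |a| on river = 1

1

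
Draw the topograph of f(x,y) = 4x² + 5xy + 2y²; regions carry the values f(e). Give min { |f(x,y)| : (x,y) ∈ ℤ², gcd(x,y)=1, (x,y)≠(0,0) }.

translate: b→-3 (≡5 mod 8), so (4,5,2)→(4,-3,1)
flip: (4,-3,1)→(1,3,4)
translate: b→1 (≡3 mod 2), so (1,3,4)→(1,1,2)
reduced (well bottom): (1,1,2) with a≤c, −a<b≤a
well minimum = a = 1

1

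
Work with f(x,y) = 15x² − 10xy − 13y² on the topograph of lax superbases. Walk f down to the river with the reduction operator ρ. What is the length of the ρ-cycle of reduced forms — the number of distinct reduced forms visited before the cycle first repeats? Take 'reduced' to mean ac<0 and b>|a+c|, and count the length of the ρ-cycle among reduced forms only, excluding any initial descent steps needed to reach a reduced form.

D = 880, ⌊√D⌋ = 29
descent: ρ → (-13,10,15)  [lands on river]
river: ρ → (15,20,-8)
river: ρ → (-8,28,3)
river: ρ → (3,26,-17)
river: ρ → (-17,8,12)
river: ρ → (12,16,-13)
ρ-cycle length = 6 (tail of 1 descent step not counted)

6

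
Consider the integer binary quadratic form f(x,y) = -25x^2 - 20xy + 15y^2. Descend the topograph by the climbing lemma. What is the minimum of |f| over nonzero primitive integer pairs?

descent: ρ → (15,20,-25)  [lands on river]
river: ρ → (-25,30,10)
river: ρ → (10,30,-25)
river: ρ → (-25,20,15)
river: ρ → (15,40,-5)
river: ρ → (-5,40,15)
closes: descent 1, river 6
min |a| on river = 5

5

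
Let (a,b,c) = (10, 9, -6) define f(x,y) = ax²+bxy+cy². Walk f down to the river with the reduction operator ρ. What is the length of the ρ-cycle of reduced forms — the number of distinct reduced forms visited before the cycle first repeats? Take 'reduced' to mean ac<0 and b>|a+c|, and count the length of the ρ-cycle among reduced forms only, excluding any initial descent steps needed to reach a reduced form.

D = 321, ⌊√D⌋ = 17
river: ρ → (-6,15,4)
river: ρ → (4,17,-2)
river: ρ → (-2,15,12)
river: ρ → (12,9,-5)
river: ρ → (-5,11,10)
river: ρ → (10,9,-6)
ρ-cycle length = 6 (tail of 0 descent steps not counted)

6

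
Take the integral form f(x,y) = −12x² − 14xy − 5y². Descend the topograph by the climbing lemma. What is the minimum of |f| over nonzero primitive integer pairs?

translate: b→-10 (≡14 mod 24), so (12,14,5)→(12,-10,3)
flip: (12,-10,3)→(3,10,12)
translate: b→-2 (≡10 mod 6), so (3,10,12)→(3,-2,4)
reduced (well bottom): (3,-2,4) with a≤c, −a<b≤a
well minimum |f| = |-3| = 3 (negative-definite)

3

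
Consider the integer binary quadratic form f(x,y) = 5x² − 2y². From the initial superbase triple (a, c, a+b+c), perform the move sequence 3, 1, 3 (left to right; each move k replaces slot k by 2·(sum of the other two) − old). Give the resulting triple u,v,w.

start (5,-2,3) = (f(1,0),f(0,1),f(1,1))
replace slot 3: 2·(5+(-2)) − 3 = 3 → (5,-2,3)
replace slot 1: 2·((-2)+3) − 5 = -3 → (-3,-2,3)
replace slot 3: 2·((-3)+(-2)) − 3 = -13 → (-3,-2,-13)

-3,-2,-13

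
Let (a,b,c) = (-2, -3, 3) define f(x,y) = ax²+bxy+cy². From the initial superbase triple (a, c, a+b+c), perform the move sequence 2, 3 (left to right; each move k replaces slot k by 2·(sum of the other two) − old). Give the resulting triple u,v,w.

start (-2,3,-2) = (f(1,0),f(0,1),f(1,1))
replace slot 2: 2·((-2)+(-2)) − 3 = -11 → (-2,-11,-2)
replace slot 3: 2·((-2)+(-11)) − (-2) = -24 → (-2,-11,-24)

-2,-11,-24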